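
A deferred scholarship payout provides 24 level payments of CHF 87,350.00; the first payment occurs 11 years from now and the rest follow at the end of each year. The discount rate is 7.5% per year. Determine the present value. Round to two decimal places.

Ordinary annuity of 24 payments, first payment at period 11.
Periodic rate r = 0.075 per year.
The ordinary-annuity PV formula values the stream one period before the first payment (period 10); discount that back 10 periods:
PV₀ = 87,350 × [1 − (1+r)^−24] / r × (1+r)^−10 = CHF 465,476.69

CHF 465,476.69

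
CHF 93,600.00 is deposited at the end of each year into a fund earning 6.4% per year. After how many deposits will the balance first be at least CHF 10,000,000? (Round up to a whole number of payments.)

Periodic rate r = 0.064 per year.
Ordinary annuity FV: 10,000,000 = 93,600 × [((1+r)^n − 1)/r].
(1+r)^n = 1 + 10,000,000 × r / 93,600, so n = ln(1 + 10,000,000·r/93,600) / ln(1+r) = 33.19.
Round up to a whole number of payments: n = 34.

34 payments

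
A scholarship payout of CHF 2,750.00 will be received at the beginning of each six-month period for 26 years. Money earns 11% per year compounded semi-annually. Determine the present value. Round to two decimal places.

CHF 49,490.92

This is an annuity due: 52 payments of CHF 2,750.00 at the beginning of each six-month period.
Periodic rate r = 0.11/2 per half-year; n is counted in half-years.
PV = PMT × [(1 − (1+r)^−n)/r] × (1+r) = 2,750 × [1 − (1+r)^−52] / r × (1+r) = CHF 49,490.92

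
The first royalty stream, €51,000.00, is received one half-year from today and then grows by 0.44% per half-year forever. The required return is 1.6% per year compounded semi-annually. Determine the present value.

Periodic rate r = 0.016/2 per half-year.
Growing perpetuity (Gordon): PV = PMT₁ / (r − g) = 51,000 / (r − 0.0044) = €14,166,666.67.

€14,166,666.67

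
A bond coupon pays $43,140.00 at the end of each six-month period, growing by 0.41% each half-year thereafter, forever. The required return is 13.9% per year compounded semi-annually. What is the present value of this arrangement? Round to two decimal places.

$659,633.03

Periodic rate r = 0.139/2 per half-year.
Growing perpetuity (Gordon): PV = PMT₁ / (r − g) = 43,140 / (r − 0.0041) = $659,633.03.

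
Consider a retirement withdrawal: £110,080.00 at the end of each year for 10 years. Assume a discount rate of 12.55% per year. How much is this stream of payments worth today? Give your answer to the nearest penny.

£608,219.77

This is an ordinary annuity: 10 payments of £110,080.00 at the end of each year.
Periodic rate r = 0.1255 per year.
PV = PMT × [(1 − (1+r)^−n)/r] = 110,080 × [1 − (1+r)^−10] / r = £608,219.77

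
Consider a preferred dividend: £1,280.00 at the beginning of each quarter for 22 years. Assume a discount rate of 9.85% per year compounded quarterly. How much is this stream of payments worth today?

£46,998.13

This is an annuity due: 88 payments of £1,280.00 at the beginning of each quarter.
Periodic rate r = 0.0985/4 per quarter; n is counted in quarters.
PV = PMT × [(1 − (1+r)^−n)/r] × (1+r) = 1,280 × [1 − (1+r)^−88] / r × (1+r) = £46,998.13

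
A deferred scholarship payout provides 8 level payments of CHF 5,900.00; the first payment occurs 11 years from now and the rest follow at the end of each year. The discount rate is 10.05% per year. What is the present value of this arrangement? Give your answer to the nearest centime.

Ordinary annuity of 8 payments, first payment at period 11.
Periodic rate r = 0.1005 per year.
The ordinary-annuity PV formula values the stream one period before the first payment (period 10); discount that back 10 periods:
PV₀ = 5,900 × [1 − (1+r)^−8] / r × (1+r)^−10 = CHF 12,058.40

CHF 12,058.40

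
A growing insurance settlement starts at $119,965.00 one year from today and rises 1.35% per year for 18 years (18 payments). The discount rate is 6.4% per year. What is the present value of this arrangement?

Periodic rate r = 0.064 per year.
Growing ordinary annuity: PV = PMT₁ × [1 − ((1+g)/(1+r))^n] / (r − g) = 119,965 × [1 − ((1+0.0135)/(1+r))^18] / (r − 0.0135) = $1,385,530.34.

$1,385,530.34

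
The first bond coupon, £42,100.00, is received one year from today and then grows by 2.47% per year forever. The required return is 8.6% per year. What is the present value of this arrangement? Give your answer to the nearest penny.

£686,786.30

Periodic rate r = 0.086 per year.
Growing perpetuity (Gordon): PV = PMT₁ / (r − g) = 42,100 / (r − 0.0247) = £686,786.30.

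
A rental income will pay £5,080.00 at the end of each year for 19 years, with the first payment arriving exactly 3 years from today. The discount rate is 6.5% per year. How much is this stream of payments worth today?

£48,078.93

Ordinary annuity of 19 payments, first payment at period 3.
Periodic rate r = 0.065 per year.
The ordinary-annuity PV formula values the stream one period before the first payment (period 2); discount that back 2 periods:
PV₀ = 5,080 × [1 − (1+r)^−19] / r × (1+r)^−2 = £48,078.93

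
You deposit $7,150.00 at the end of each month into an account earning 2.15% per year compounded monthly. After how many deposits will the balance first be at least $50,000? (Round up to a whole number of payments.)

7 payments

Periodic rate r = 0.0215/12 per month; n is counted in months.
Ordinary annuity FV: 50,000 = 7,150 × [((1+r)^n − 1)/r].
(1+r)^n = 1 + 50,000 × r / 7,150, so n = ln(1 + 50,000·r/7,150) / ln(1+r) = 6.96.
Round up to a whole number of payments: n = 7.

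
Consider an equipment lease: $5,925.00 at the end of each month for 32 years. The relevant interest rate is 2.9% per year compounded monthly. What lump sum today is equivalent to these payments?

This is an ordinary annuity: 384 payments of $5,925.00 at the end of each month.
Periodic rate r = 0.029/12 per month; n is counted in months.
PV = PMT × [(1 − (1+r)^−n)/r] = 5,925 × [1 − (1+r)^−384] / r = $1,481,364.93

$1,481,364.93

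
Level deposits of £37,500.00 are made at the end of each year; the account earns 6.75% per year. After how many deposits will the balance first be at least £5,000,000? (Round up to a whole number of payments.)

36 payments

Periodic rate r = 0.0675 per year.
Ordinary annuity FV: 5,000,000 = 37,500 × [((1+r)^n − 1)/r].
(1+r)^n = 1 + 5,000,000 × r / 37,500, so n = ln(1 + 5,000,000·r/37,500) / ln(1+r) = 35.25.
Round up to a whole number of payments: n = 36.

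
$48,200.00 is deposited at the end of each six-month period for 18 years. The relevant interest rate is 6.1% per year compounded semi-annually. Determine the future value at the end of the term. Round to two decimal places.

$3,080,628.73

This is an ordinary annuity: 36 deposits of $48,200.00 at the end of each six-month period.
Periodic rate r = 0.061/2 per half-year; n is counted in half-years.
FV = PMT × [((1+r)^n − 1)/r] = 48,200 × [(1+r)^36 − 1] / r = $3,080,628.73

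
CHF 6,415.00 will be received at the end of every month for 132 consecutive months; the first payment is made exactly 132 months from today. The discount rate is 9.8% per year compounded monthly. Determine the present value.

Ordinary annuity of 132 payments, first payment at period 132.
Periodic rate r = 0.098/12 per month; n is counted in months.
The ordinary-annuity PV formula values the stream one period before the first payment (period 131); discount that back 131 periods:
PV₀ = 6,415 × [1 − (1+r)^−132] / r × (1+r)^−131 = CHF 178,153.68

CHF 178,153.68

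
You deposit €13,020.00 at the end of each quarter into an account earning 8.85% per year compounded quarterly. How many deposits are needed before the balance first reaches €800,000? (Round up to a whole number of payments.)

40 payments

Periodic rate r = 0.0885/4 per quarter; n is counted in quarters.
Ordinary annuity FV: 800,000 = 13,020 × [((1+r)^n − 1)/r].
(1+r)^n = 1 + 800,000 × r / 13,020, so n = ln(1 + 800,000·r/13,020) / ln(1+r) = 39.23.
Round up to a whole number of payments: n = 40.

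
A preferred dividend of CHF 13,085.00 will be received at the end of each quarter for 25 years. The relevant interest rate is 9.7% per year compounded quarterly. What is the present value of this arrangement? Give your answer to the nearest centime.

CHF 490,444.28

This is an ordinary annuity: 100 payments of CHF 13,085.00 at the end of each quarter.
Periodic rate r = 0.097/4 per quarter; n is counted in quarters.
PV = PMT × [(1 − (1+r)^−n)/r] = 13,085 × [1 − (1+r)^−100] / r = CHF 490,444.28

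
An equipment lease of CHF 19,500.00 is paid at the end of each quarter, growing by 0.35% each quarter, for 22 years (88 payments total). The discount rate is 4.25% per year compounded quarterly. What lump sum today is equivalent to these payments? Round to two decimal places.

Periodic rate r = 0.0425/4 per quarter; n is counted in quarters.
Growing ordinary annuity: PV = PMT₁ × [1 − ((1+g)/(1+r))^n] / (r − g) = 19,500 × [1 − ((1+0.0035)/(1+r))^88] / (r − 0.0035) = CHF 1,268,404.07.

CHF 1,268,404.07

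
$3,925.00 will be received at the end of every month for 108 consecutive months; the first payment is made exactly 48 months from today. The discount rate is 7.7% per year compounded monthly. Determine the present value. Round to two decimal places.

Ordinary annuity of 108 payments, first payment at period 48.
Periodic rate r = 0.077/12 per month; n is counted in months.
The ordinary-annuity PV formula values the stream one period before the first payment (period 47); discount that back 47 periods:
PV₀ = 3,925 × [1 − (1+r)^−108] / r × (1+r)^−47 = $225,899.26

$225,899.26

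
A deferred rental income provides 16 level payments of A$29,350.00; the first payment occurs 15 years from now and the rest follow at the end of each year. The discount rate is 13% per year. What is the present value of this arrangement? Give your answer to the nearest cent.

A$35,019.40

Ordinary annuity of 16 payments, first payment at period 15.
Periodic rate r = 0.13 per year.
The ordinary-annuity PV formula values the stream one period before the first payment (period 14); discount that back 14 periods:
PV₀ = 29,350 × [1 − (1+r)^−16] / r × (1+r)^−14 = A$35,019.40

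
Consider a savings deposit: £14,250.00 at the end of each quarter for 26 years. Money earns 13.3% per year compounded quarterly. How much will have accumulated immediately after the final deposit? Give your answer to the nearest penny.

This is an ordinary annuity: 104 deposits of £14,250.00 at the end of each quarter.
Periodic rate r = 0.133/4 per quarter; n is counted in quarters.
FV = PMT × [((1+r)^n − 1)/r] = 14,250 × [(1+r)^104 − 1] / r = £12,435,731.73

£12,435,731.73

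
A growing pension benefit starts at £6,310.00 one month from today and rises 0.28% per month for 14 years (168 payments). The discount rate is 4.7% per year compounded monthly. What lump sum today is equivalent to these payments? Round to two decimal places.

Periodic rate r = 0.047/12 per month; n is counted in months.
Growing ordinary annuity: PV = PMT₁ × [1 − ((1+g)/(1+r))^n] / (r − g) = 6,310 × [1 − ((1+0.0028)/(1+r))^168] / (r − 0.0028) = £963,639.42.

£963,639.42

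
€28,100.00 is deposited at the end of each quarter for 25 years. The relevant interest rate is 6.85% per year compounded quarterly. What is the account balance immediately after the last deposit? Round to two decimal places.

This is an ordinary annuity: 100 deposits of €28,100.00 at the end of each quarter.
Periodic rate r = 0.0685/4 per quarter; n is counted in quarters.
FV = PMT × [((1+r)^n − 1)/r] = 28,100 × [(1+r)^100 − 1] / r = €7,323,264.28

€7,323,264.28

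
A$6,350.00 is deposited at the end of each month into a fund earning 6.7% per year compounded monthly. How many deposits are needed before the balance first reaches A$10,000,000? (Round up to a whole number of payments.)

410 payments

Periodic rate r = 0.067/12 per month; n is counted in months.
Ordinary annuity FV: 10,000,000 = 6,350 × [((1+r)^n − 1)/r].
(1+r)^n = 1 + 10,000,000 × r / 6,350, so n = ln(1 + 10,000,000·r/6,350) / ln(1+r) = 409.79.
Round up to a whole number of payments: n = 410.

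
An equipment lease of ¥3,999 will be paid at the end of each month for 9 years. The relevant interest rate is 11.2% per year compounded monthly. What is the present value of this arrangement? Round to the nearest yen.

¥271,364

This is an ordinary annuity: 108 payments of ¥3,999 at the end of each month.
Periodic rate r = 0.112/12 per month; n is counted in months.
PV = PMT × [(1 − (1+r)^−n)/r] = 3,999 × [1 − (1+r)^−108] / r = ¥271,364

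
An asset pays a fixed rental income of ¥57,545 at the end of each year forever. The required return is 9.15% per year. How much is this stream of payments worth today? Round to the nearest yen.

Periodic rate r = 0.0915 per year.
Level perpetuity: PV = PMT / r = 57,545 / (0.0915) = ¥628,907.

¥628,907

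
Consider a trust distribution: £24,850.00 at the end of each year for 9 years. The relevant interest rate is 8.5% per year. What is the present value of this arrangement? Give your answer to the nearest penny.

This is an ordinary annuity: 9 payments of £24,850.00 at the end of each year.
Periodic rate r = 0.085 per year.
PV = PMT × [(1 − (1+r)^−n)/r] = 24,850 × [1 − (1+r)^−9] / r = £152,058.71

£152,058.71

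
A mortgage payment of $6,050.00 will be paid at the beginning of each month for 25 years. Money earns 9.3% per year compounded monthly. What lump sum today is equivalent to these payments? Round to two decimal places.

This is an annuity due: 300 payments of $6,050.00 at the beginning of each month.
Periodic rate r = 0.093/12 per month; n is counted in months.
PV = PMT × [(1 − (1+r)^−n)/r] × (1+r) = 6,050 × [1 − (1+r)^−300] / r × (1+r) = $709,076.81

$709,076.81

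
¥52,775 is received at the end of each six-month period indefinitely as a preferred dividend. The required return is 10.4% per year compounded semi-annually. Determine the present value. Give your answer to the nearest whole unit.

Periodic rate r = 0.104/2 per half-year.
Level perpetuity: PV = PMT / r = 52,775 / (0.104/2) = ¥1,014,904.

¥1,014,904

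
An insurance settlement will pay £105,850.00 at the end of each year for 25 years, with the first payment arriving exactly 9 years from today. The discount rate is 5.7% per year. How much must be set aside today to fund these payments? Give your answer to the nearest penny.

£893,749.03

Ordinary annuity of 25 payments, first payment at period 9.
Periodic rate r = 0.057 per year.
The ordinary-annuity PV formula values the stream one period before the first payment (period 8); discount that back 8 periods:
PV₀ = 105,850 × [1 − (1+r)^−25] / r × (1+r)^−8 = £893,749.03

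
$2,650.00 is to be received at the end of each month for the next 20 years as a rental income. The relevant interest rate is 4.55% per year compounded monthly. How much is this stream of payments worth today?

This is an ordinary annuity: 240 payments of $2,650.00 at the end of each month.
Periodic rate r = 0.0455/12 per month; n is counted in months.
PV = PMT × [(1 − (1+r)^−n)/r] = 2,650 × [1 − (1+r)^−240] / r = $417,091.94

$417,091.94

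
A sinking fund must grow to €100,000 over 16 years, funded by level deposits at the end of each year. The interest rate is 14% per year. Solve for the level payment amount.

Level ordinary annuity; solve FV = PMT × [((1+r)^n − 1)/r] for PMT.
Periodic rate r = 0.14 per year.
With n = 16: PMT = 100,000 / ([((1+r)^n − 1)/r]) = €1,961.54

€1,961.54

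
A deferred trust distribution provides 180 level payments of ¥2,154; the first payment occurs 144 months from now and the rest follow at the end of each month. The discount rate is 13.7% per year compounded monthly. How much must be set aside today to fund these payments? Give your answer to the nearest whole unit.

¥32,391

Ordinary annuity of 180 payments, first payment at period 144.
Periodic rate r = 0.137/12 per month; n is counted in months.
The ordinary-annuity PV formula values the stream one period before the first payment (period 143); discount that back 143 periods:
PV₀ = 2,154 × [1 − (1+r)^−180] / r × (1+r)^−143 = ¥32,391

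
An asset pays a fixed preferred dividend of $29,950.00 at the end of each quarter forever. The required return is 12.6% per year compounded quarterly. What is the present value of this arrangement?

$950,793.65

Periodic rate r = 0.126/4 per quarter.
Level perpetuity: PV = PMT / r = 29,950 / (0.126/4) = $950,793.65.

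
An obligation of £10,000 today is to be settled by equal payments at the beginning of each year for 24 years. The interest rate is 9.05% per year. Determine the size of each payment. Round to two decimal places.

Level annuity due; solve PV = PMT × [(1 − (1+r)^−n)/r] × (1+r) for PMT.
Periodic rate r = 0.0905 per year.
With n = 24: PMT = 10,000 / ([(1 − (1+r)^−n)/r] × (1+r)) = £948.47

£948.47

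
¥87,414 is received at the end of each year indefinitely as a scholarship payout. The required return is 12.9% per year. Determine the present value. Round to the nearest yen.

¥677,628

Periodic rate r = 0.129 per year.
Level perpetuity: PV = PMT / r = 87,414 / (0.129) = ¥677,628.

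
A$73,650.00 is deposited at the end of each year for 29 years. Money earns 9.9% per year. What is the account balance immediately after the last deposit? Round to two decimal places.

This is an ordinary annuity: 29 deposits of A$73,650.00 at the end of each year.
Periodic rate r = 0.099 per year.
FV = PMT × [((1+r)^n − 1)/r] = 73,650 × [(1+r)^29 − 1] / r = A$10,750,045.89

A$10,750,045.89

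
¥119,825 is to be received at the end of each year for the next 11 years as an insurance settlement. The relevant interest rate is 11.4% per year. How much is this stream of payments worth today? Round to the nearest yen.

¥730,539

This is an ordinary annuity: 11 payments of ¥119,825 at the end of each year.
Periodic rate r = 0.114 per year.
PV = PMT × [(1 − (1+r)^−n)/r] = 119,825 × [1 − (1+r)^−11] / r = ¥730,539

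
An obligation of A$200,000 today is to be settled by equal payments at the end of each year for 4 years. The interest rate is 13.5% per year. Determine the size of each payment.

Level ordinary annuity; solve PV = PMT × [(1 − (1+r)^−n)/r] for PMT.
Periodic rate r = 0.135 per year.
With n = 4: PMT = 200,000 / ([(1 − (1+r)^−n)/r]) = A$67,938.64

A$67,938.64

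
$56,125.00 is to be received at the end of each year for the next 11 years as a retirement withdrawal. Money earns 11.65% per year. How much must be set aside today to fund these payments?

$338,414.04

This is an ordinary annuity: 11 payments of $56,125.00 at the end of each year.
Periodic rate r = 0.1165 per year.
PV = PMT × [(1 − (1+r)^−n)/r] = 56,125 × [1 − (1+r)^−11] / r = $338,414.04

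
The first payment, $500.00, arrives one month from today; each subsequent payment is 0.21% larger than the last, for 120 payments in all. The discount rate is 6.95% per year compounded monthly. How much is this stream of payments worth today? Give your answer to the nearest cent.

$48,321.55

Periodic rate r = 0.0695/12 per month; n is counted in months.
Growing ordinary annuity: PV = PMT₁ × [1 − ((1+g)/(1+r))^n] / (r − g) = 500 × [1 − ((1+0.0021)/(1+r))^120] / (r − 0.0021) = $48,321.55.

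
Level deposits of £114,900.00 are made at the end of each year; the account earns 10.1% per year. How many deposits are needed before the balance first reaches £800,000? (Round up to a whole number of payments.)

6 payments

Periodic rate r = 0.101 per year.
Ordinary annuity FV: 800,000 = 114,900 × [((1+r)^n − 1)/r].
(1+r)^n = 1 + 800,000 × r / 114,900, so n = ln(1 + 800,000·r/114,900) / ln(1+r) = 5.53.
Round up to a whole number of payments: n = 6.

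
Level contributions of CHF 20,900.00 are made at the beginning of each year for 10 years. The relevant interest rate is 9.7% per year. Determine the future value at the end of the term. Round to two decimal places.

CHF 360,186.91

This is an annuity due: 10 deposits of CHF 20,900.00 at the beginning of each year.
Periodic rate r = 0.097 per year.
FV = PMT × [((1+r)^n − 1)/r] × (1+r) = 20,900 × [(1+r)^10 − 1] / r × (1+r) = CHF 360,186.91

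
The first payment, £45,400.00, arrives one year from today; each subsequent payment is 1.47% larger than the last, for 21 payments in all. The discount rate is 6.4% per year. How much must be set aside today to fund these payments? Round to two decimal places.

£580,855.93

Periodic rate r = 0.064 per year.
Growing ordinary annuity: PV = PMT₁ × [1 − ((1+g)/(1+r))^n] / (r − g) = 45,400 × [1 − ((1+0.0147)/(1+r))^21] / (r − 0.0147) = £580,855.93.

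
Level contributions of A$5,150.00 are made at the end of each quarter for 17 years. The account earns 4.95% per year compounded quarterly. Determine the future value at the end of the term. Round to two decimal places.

A$544,295.63

This is an ordinary annuity: 68 deposits of A$5,150.00 at the end of each quarter.
Periodic rate r = 0.0495/4 per quarter; n is counted in quarters.
FV = PMT × [((1+r)^n − 1)/r] = 5,150 × [(1+r)^68 − 1] / r = A$544,295.63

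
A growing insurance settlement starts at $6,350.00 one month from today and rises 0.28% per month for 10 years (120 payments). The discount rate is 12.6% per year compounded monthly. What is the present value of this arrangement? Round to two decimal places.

$495,335.77

Periodic rate r = 0.126/12 per month; n is counted in months.
Growing ordinary annuity: PV = PMT₁ × [1 − ((1+g)/(1+r))^n] / (r − g) = 6,350 × [1 − ((1+0.0028)/(1+r))^120] / (r − 0.0028) = $495,335.77.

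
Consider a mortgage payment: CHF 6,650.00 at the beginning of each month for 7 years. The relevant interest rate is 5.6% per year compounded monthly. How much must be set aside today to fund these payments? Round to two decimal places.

This is an annuity due: 84 payments of CHF 6,650.00 at the beginning of each month.
Periodic rate r = 0.056/12 per month; n is counted in months.
PV = PMT × [(1 − (1+r)^−n)/r] × (1+r) = 6,650 × [1 − (1+r)^−84] / r × (1+r) = CHF 463,395.72

CHF 463,395.72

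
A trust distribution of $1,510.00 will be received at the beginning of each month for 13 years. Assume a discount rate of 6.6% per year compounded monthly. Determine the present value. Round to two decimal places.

$158,729.89

This is an annuity due: 156 payments of $1,510.00 at the beginning of each month.
Periodic rate r = 0.066/12 per month; n is counted in months.
PV = PMT × [(1 − (1+r)^−n)/r] × (1+r) = 1,510 × [1 − (1+r)^−156] / r × (1+r) = $158,729.89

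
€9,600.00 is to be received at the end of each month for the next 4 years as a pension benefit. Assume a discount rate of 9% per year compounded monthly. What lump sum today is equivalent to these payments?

This is an ordinary annuity: 48 payments of €9,600.00 at the end of each month.
Periodic rate r = 0.09/12 per month; n is counted in months.
PV = PMT × [(1 − (1+r)^−n)/r] = 9,600 × [1 − (1+r)^−48] / r = €385,773.91

€385,773.91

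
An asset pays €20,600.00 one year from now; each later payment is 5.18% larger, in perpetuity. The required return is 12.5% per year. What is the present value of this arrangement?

Periodic rate r = 0.125 per year.
Growing perpetuity (Gordon): PV = PMT₁ / (r − g) = 20,600 / (r − 0.0518) = €281,420.77.

€281,420.77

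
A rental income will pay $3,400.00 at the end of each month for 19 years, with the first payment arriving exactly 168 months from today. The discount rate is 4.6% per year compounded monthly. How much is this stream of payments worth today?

Ordinary annuity of 228 payments, first payment at period 168.
Periodic rate r = 0.046/12 per month; n is counted in months.
The ordinary-annuity PV formula values the stream one period before the first payment (period 167); discount that back 167 periods:
PV₀ = 3,400 × [1 − (1+r)^−228] / r × (1+r)^−167 = $272,491.66

$272,491.66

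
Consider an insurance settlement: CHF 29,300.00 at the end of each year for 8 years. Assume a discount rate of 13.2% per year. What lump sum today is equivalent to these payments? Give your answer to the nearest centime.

This is an ordinary annuity: 8 payments of CHF 29,300.00 at the end of each year.
Periodic rate r = 0.132 per year.
PV = PMT × [(1 − (1+r)^−n)/r] = 29,300 × [1 − (1+r)^−8] / r = CHF 139,646.49

CHF 139,646.49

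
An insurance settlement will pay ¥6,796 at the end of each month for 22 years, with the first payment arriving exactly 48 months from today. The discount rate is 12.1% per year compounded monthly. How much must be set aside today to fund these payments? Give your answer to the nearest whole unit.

¥390,837

Ordinary annuity of 264 payments, first payment at period 48.
Periodic rate r = 0.121/12 per month; n is counted in months.
The ordinary-annuity PV formula values the stream one period before the first payment (period 47); discount that back 47 periods:
PV₀ = 6,796 × [1 − (1+r)^−264] / r × (1+r)^−47 = ¥390,837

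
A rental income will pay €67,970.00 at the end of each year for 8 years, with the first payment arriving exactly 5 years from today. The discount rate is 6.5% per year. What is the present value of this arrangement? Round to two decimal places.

Ordinary annuity of 8 payments, first payment at period 5.
Periodic rate r = 0.065 per year.
The ordinary-annuity PV formula values the stream one period before the first payment (period 4); discount that back 4 periods:
PV₀ = 67,970 × [1 − (1+r)^−8] / r × (1+r)^−4 = €321,697.03

€321,697.03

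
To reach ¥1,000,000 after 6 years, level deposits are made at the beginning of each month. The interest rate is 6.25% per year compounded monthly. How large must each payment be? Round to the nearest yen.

Level annuity due; solve FV = PMT × [((1+r)^n − 1)/r] × (1+r) for PMT.
Periodic rate r = 0.0625/12 per month; n is counted in months.
With n = 72: PMT = 1,000,000 / ([((1+r)^n − 1)/r] × (1+r)) = ¥11,423

¥11,423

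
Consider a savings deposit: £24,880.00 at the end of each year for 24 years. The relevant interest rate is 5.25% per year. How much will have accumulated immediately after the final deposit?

This is an ordinary annuity: 24 deposits of £24,880.00 at the end of each year.
Periodic rate r = 0.0525 per year.
FV = PMT × [((1+r)^n − 1)/r] = 24,880 × [(1+r)^24 − 1] / r = £1,144,255.68

£1,144,255.68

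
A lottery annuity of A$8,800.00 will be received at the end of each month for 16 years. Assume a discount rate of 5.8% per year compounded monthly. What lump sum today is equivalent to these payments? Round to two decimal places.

This is an ordinary annuity: 192 payments of A$8,800.00 at the end of each month.
Periodic rate r = 0.058/12 per month; n is counted in months.
PV = PMT × [(1 − (1+r)^−n)/r] = 8,800 × [1 − (1+r)^−192] / r = A$1,099,280.75

A$1,099,280.75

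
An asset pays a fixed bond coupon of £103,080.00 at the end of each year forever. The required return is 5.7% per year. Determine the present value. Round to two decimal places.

Periodic rate r = 0.057 per year.
Level perpetuity: PV = PMT / r = 103,080 / (0.057) = £1,808,421.05.

£1,808,421.05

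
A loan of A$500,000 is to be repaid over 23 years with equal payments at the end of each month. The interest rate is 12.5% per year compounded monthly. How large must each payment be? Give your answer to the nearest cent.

Level ordinary annuity; solve PV = PMT × [(1 − (1+r)^−n)/r] for PMT.
Periodic rate r = 0.125/12 per month; n is counted in months.
With n = 276: PMT = 500,000 / ([(1 − (1+r)^−n)/r]) = A$5,524.68

A$5,524.68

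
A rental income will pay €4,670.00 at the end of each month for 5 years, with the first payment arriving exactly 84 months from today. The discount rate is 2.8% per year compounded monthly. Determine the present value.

€215,248.51

Ordinary annuity of 60 payments, first payment at period 84.
Periodic rate r = 0.028/12 per month; n is counted in months.
The ordinary-annuity PV formula values the stream one period before the first payment (period 83); discount that back 83 periods:
PV₀ = 4,670 × [1 − (1+r)^−60] / r × (1+r)^−83 = €215,248.51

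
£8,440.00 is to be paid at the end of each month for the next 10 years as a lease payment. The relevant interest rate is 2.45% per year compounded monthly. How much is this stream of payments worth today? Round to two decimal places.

£897,464.59

This is an ordinary annuity: 120 payments of £8,440.00 at the end of each month.
Periodic rate r = 0.0245/12 per month; n is counted in months.
PV = PMT × [(1 − (1+r)^−n)/r] = 8,440 × [1 − (1+r)^−120] / r = £897,464.59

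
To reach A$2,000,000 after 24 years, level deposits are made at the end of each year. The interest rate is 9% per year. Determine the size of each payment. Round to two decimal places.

A$26,045.12

Level ordinary annuity; solve FV = PMT × [((1+r)^n − 1)/r] for PMT.
Periodic rate r = 0.09 per year.
With n = 24: PMT = 2,000,000 / ([((1+r)^n − 1)/r]) = A$26,045.12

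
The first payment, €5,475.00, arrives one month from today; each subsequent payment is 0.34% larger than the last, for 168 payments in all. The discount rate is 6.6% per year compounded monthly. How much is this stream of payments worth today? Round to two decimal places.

€772,191.80

Periodic rate r = 0.066/12 per month; n is counted in months.
Growing ordinary annuity: PV = PMT₁ × [1 − ((1+g)/(1+r))^n] / (r − g) = 5,475 × [1 − ((1+0.0034)/(1+r))^168] / (r − 0.0034) = €772,191.80.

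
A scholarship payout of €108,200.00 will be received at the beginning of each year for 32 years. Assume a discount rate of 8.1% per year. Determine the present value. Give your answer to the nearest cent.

€1,324,563.59

This is an annuity due: 32 payments of €108,200.00 at the beginning of each year.
Periodic rate r = 0.081 per year.
PV = PMT × [(1 − (1+r)^−n)/r] × (1+r) = 108,200 × [1 − (1+r)^−32] / r × (1+r) = €1,324,563.59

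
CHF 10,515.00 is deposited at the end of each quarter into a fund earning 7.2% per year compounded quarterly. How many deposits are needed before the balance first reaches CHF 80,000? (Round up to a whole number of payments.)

8 payments

Periodic rate r = 0.072/4 per quarter; n is counted in quarters.
Ordinary annuity FV: 80,000 = 10,515 × [((1+r)^n − 1)/r].
(1+r)^n = 1 + 80,000 × r / 10,515, so n = ln(1 + 80,000·r/10,515) / ln(1+r) = 7.19.
Round up to a whole number of payments: n = 8.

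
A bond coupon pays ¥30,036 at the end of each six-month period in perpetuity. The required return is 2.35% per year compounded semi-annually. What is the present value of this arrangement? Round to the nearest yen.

¥2,556,255

Periodic rate r = 0.0235/2 per half-year.
Level perpetuity: PV = PMT / r = 30,036 / (0.0235/2) = ¥2,556,255.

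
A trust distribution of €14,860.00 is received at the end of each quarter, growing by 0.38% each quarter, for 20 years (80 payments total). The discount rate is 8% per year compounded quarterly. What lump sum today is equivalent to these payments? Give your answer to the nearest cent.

Periodic rate r = 0.08/4 per quarter; n is counted in quarters.
Growing ordinary annuity: PV = PMT₁ × [1 − ((1+g)/(1+r))^n] / (r − g) = 14,860 × [1 − ((1+0.0038)/(1+r))^80] / (r − 0.0038) = €662,445.26.

€662,445.26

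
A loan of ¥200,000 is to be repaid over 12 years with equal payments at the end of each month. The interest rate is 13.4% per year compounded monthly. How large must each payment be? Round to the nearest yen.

Level ordinary annuity; solve PV = PMT × [(1 − (1+r)^−n)/r] for PMT.
Periodic rate r = 0.134/12 per month; n is counted in months.
With n = 144: PMT = 200,000 / ([(1 − (1+r)^−n)/r]) = ¥2,799

¥2,799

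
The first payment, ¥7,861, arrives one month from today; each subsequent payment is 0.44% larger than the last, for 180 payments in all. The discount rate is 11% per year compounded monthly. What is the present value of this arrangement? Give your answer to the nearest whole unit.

Periodic rate r = 0.11/12 per month; n is counted in months.
Growing ordinary annuity: PV = PMT₁ × [1 − ((1+g)/(1+r))^n] / (r − g) = 7,861 × [1 − ((1+0.0044)/(1+r))^180] / (r − 0.0044) = ¥945,848.

¥945,848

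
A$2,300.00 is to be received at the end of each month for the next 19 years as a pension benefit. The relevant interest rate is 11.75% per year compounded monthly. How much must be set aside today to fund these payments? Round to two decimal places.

A$209,423.86

This is an ordinary annuity: 228 payments of A$2,300.00 at the end of each month.
Periodic rate r = 0.1175/12 per month; n is counted in months.
PV = PMT × [(1 − (1+r)^−n)/r] = 2,300 × [1 − (1+r)^−228] / r = A$209,423.86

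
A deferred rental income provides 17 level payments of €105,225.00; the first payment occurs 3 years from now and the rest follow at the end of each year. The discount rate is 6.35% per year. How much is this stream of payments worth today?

€950,672.22

Ordinary annuity of 17 payments, first payment at period 3.
Periodic rate r = 0.0635 per year.
The ordinary-annuity PV formula values the stream one period before the first payment (period 2); discount that back 2 periods:
PV₀ = 105,225 × [1 − (1+r)^−17] / r × (1+r)^−2 = €950,672.22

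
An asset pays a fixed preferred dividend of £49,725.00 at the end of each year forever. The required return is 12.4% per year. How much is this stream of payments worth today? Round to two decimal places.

Periodic rate r = 0.124 per year.
Level perpetuity: PV = PMT / r = 49,725 / (0.124) = £401,008.06.

£401,008.06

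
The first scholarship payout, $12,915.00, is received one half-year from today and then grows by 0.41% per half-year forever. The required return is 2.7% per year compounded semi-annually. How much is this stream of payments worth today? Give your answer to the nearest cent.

$1,373,936.17

Periodic rate r = 0.027/2 per half-year.
Growing perpetuity (Gordon): PV = PMT₁ / (r − g) = 12,915 / (r − 0.0041) = $1,373,936.17.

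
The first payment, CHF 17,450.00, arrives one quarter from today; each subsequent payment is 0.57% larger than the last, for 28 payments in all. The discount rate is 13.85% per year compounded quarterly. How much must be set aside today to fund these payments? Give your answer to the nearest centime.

CHF 330,565.25

Periodic rate r = 0.1385/4 per quarter; n is counted in quarters.
Growing ordinary annuity: PV = PMT₁ × [1 − ((1+g)/(1+r))^n] / (r − g) = 17,450 × [1 − ((1+0.0057)/(1+r))^28] / (r − 0.0057) = CHF 330,565.25.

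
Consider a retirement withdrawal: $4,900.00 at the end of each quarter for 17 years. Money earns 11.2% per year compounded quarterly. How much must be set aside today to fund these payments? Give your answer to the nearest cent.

$148,238.76

This is an ordinary annuity: 68 payments of $4,900.00 at the end of each quarter.
Periodic rate r = 0.112/4 per quarter; n is counted in quarters.
PV = PMT × [(1 − (1+r)^−n)/r] = 4,900 × [1 − (1+r)^−68] / r = $148,238.76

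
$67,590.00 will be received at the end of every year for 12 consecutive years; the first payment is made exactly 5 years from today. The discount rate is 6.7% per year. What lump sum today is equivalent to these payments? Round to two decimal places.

$420,886.84

Ordinary annuity of 12 payments, first payment at period 5.
Periodic rate r = 0.067 per year.
The ordinary-annuity PV formula values the stream one period before the first payment (period 4); discount that back 4 periods:
PV₀ = 67,590 × [1 − (1+r)^−12] / r × (1+r)^−4 = $420,886.84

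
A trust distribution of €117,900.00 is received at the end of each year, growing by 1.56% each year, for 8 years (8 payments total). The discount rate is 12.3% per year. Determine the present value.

Periodic rate r = 0.123 per year.
Growing ordinary annuity: PV = PMT₁ × [1 − ((1+g)/(1+r))^n] / (r − g) = 117,900 × [1 − ((1+0.0156)/(1+r))^8] / (r − 0.0156) = €606,571.41.

€606,571.41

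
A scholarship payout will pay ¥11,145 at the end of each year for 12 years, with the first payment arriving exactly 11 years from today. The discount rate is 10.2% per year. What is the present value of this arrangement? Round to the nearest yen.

¥28,471

Ordinary annuity of 12 payments, first payment at period 11.
Periodic rate r = 0.102 per year.
The ordinary-annuity PV formula values the stream one period before the first payment (period 10); discount that back 10 periods:
PV₀ = 11,145 × [1 − (1+r)^−12] / r × (1+r)^−10 = ¥28,471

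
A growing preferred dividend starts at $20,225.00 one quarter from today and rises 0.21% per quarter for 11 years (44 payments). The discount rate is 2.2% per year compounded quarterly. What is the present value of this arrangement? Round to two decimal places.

Periodic rate r = 0.022/4 per quarter; n is counted in quarters.
Growing ordinary annuity: PV = PMT₁ × [1 − ((1+g)/(1+r))^n] / (r − g) = 20,225 × [1 − ((1+0.0021)/(1+r))^44] / (r − 0.0021) = $823,633.49.

$823,633.49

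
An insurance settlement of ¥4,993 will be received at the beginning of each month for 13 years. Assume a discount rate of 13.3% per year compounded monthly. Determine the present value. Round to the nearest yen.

¥373,885

This is an annuity due: 156 payments of ¥4,993 at the beginning of each month.
Periodic rate r = 0.133/12 per month; n is counted in months.
PV = PMT × [(1 − (1+r)^−n)/r] × (1+r) = 4,993 × [1 − (1+r)^−156] / r × (1+r) = ¥373,885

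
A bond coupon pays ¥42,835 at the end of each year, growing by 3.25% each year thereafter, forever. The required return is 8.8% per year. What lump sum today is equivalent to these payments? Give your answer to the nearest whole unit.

¥771,802

Periodic rate r = 0.088 per year.
Growing perpetuity (Gordon): PV = PMT₁ / (r − g) = 42,835 / (r − 0.0325) = ¥771,802.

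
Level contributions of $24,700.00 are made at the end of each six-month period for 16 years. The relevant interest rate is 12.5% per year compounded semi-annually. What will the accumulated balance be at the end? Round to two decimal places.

This is an ordinary annuity: 32 deposits of $24,700.00 at the end of each six-month period.
Periodic rate r = 0.125/2 per half-year; n is counted in half-years.
FV = PMT × [((1+r)^n − 1)/r] = 24,700 × [(1+r)^32 − 1] / r = $2,354,865.10

$2,354,865.10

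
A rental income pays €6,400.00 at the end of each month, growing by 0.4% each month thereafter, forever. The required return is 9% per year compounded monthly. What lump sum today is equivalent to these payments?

Periodic rate r = 0.09/12 per month.
Growing perpetuity (Gordon): PV = PMT₁ / (r − g) = 6,400 / (r − 0.004) = €1,828,571.43.

€1,828,571.43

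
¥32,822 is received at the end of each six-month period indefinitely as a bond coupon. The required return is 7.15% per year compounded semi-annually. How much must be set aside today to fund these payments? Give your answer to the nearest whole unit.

Periodic rate r = 0.0715/2 per half-year.
Level perpetuity: PV = PMT / r = 32,822 / (0.0715/2) = ¥918,098.

¥918,098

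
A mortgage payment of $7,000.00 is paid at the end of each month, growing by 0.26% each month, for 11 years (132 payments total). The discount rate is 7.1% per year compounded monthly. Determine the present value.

Periodic rate r = 0.071/12 per month; n is counted in months.
Growing ordinary annuity: PV = PMT₁ × [1 − ((1+g)/(1+r))^n] / (r − g) = 7,000 × [1 − ((1+0.0026)/(1+r))^132] / (r − 0.0026) = $745,755.51.

$745,755.51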